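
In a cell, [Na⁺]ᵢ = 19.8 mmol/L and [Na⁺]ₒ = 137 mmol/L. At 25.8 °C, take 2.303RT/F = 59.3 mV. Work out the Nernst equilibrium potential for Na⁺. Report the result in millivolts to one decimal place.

E = (59.3/z) · log₁₀([Na⁺]_out/[Na⁺]_in) with z = +1.
= (59.3/1) · log₁₀(137/19.8) = 59.30 · log₁₀(6.919)
= 59.30 · (0.8401) = 49.82 mV

49.8 mV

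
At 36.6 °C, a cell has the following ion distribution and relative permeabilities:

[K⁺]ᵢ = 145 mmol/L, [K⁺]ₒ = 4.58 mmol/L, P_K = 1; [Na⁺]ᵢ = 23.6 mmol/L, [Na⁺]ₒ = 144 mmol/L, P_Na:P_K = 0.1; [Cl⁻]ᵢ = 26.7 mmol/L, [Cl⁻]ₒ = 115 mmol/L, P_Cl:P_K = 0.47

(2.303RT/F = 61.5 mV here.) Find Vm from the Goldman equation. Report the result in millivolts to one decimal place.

-49.5 mV

Vm = 61.5 · log₁₀[(Σ P·[cation]ₒ + Σ P·[anion]ᵢ) / (Σ P·[cation]ᵢ + Σ P·[anion]ₒ)]
Numerator = 1×4.58 + 0.1×144 + 0.47×26.7 = 31.53
Denominator = 1×145 + 0.1×23.6 + 0.47×115 = 201.4
Vm = 61.5 · log₁₀(0.15654) = 61.5 × (-0.8054) = -49.53 mV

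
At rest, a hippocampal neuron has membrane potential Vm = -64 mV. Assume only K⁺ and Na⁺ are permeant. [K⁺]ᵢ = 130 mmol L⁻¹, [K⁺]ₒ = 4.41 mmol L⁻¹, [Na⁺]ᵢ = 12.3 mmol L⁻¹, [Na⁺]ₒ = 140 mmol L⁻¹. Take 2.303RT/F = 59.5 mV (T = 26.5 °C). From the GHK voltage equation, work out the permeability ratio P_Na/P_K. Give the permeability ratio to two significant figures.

Let α = P_Na/P_K. GHK: Vm = 59.5·log₁₀[(Kₒ + α·Naₒ)/(Kᵢ + α·Naᵢ)].
10^(Vm/59.5) = 10^(-64.0/59.5) = 0.084017
So 0.084017·(Kᵢ + α·Naᵢ) = Kₒ + α·Naₒ → α = (0.084017·130.0 − 4.41) / (140.0 − 0.084017·12.3)
α = (10.92 − 4.41) / (140.0 − 1.033) = 6.512/139 = 0.04686

0.047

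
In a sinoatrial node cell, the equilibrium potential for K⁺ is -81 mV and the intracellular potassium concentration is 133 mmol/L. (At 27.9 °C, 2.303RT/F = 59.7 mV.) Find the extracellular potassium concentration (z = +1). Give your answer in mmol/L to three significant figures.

Nernst: E = (59.7/1) · log₁₀([out]/[in]), so log₁₀([out]/[in]) = -81.0 × 1 / 59.7 = -1.3568.
[out]/[in] = 10^(-1.3568) = 0.04398.
[out] = 0.04398 × 133 = 5.849 mmol/L.

5.85 mmol/L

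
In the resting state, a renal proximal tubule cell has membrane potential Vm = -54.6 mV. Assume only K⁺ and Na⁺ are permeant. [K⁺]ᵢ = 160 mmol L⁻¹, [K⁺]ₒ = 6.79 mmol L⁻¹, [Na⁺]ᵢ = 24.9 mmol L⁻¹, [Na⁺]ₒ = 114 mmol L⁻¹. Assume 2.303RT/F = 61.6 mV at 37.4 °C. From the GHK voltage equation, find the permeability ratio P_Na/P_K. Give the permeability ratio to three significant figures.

Let α = P_Na/P_K. GHK: Vm = 61.6·log₁₀[(Kₒ + α·Naₒ)/(Kᵢ + α·Naᵢ)].
10^(Vm/61.6) = 10^(-54.6/61.6) = 0.12991
So 0.12991·(Kᵢ + α·Naᵢ) = Kₒ + α·Naₒ → α = (0.12991·160.0 − 6.79) / (114.0 − 0.12991·24.9)
α = (20.79 − 6.79) / (114.0 − 3.235) = 14/110.8 = 0.1264

0.126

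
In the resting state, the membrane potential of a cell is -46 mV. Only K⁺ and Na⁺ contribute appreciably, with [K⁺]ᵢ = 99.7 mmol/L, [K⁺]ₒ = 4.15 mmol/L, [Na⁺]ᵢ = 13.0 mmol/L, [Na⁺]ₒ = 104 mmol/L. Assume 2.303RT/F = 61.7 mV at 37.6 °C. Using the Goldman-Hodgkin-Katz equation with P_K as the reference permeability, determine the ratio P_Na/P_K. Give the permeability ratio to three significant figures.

0.135

Let α = P_Na/P_K. GHK: Vm = 61.7·log₁₀[(Kₒ + α·Naₒ)/(Kᵢ + α·Naᵢ)].
10^(Vm/61.7) = 10^(-46.0/61.7) = 0.17966
So 0.17966·(Kᵢ + α·Naᵢ) = Kₒ + α·Naₒ → α = (0.17966·99.7 − 4.15) / (104.0 − 0.17966·13.0)
α = (17.91 − 4.15) / (104.0 − 2.336) = 13.76/101.7 = 0.1354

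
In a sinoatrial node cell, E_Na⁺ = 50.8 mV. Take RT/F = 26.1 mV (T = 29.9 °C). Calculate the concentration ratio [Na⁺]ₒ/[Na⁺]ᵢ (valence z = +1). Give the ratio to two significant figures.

7.0

ln([out]/[in]) = E·z/(26.1) = 50.8 × 1 / 26.1 = 1.9464
[out]/[in] = e^(1.9464) = 7.003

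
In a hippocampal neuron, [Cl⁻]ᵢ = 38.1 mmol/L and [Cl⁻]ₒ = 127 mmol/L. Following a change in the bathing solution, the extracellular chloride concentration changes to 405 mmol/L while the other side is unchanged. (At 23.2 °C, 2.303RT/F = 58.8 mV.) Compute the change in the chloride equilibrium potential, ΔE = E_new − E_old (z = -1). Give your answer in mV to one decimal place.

-29.6 mV

E_old = (58.8/-1)·log₁₀(127/38.1) = -30.75 mV
E_new = (58.8/-1)·log₁₀(405/38.1) = -60.36 mV
ΔE = -60.36 − (-30.75) = -29.61 mV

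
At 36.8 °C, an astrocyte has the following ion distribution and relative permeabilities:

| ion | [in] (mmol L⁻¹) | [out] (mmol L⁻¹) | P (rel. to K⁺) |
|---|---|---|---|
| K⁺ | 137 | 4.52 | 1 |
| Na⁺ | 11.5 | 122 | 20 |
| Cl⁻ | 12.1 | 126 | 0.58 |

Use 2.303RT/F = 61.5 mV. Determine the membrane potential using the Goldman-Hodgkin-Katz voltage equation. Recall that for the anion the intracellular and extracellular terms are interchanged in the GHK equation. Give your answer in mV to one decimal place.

45.9 mV

Vm = 61.5 · log₁₀[(Σ P·[cation]ₒ + Σ P·[anion]ᵢ) / (Σ P·[cation]ᵢ + Σ P·[anion]ₒ)]
Numerator = 1×4.52 + 20×122 + 0.58×12.1 = 2452
Denominator = 1×137 + 20×11.5 + 0.58×126 = 440.1
Vm = 61.5 · log₁₀(5.5707) = 61.5 × (0.7459) = 45.87 mV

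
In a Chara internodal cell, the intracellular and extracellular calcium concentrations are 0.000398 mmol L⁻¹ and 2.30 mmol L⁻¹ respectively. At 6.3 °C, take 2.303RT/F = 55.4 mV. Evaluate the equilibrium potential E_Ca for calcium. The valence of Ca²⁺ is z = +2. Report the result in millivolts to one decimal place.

104.2 mV

E = (55.4/z) · log₁₀([Ca²⁺]_out/[Ca²⁺]_in) with z = +2.
= (55.4/2) · log₁₀(2.30/0.000398) = 27.70 · log₁₀(5779)
= 27.70 · (3.7618) = 104.20 mV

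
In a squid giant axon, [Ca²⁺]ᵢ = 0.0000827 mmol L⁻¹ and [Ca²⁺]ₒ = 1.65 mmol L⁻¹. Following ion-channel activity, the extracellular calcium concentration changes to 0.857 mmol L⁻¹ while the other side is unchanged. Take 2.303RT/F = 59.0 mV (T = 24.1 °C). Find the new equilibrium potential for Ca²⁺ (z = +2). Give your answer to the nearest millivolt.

After the shift: [Ca²⁺]_out = 0.857, [Ca²⁺]_in = 0.0000827 mmol L⁻¹.
E_new = (59.0/2)·log₁₀(0.857/0.0000827) = 29.50 · (4.0155) = 118.46 mV

118 mV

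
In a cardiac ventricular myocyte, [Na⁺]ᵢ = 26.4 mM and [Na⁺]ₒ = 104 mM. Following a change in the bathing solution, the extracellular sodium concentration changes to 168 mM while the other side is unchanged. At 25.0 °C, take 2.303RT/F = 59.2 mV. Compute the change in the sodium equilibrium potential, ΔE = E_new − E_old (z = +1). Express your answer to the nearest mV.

E_old = (59.2/1)·log₁₀(104/26.4) = 35.25 mV
E_new = (59.2/1)·log₁₀(168/26.4) = 47.58 mV
ΔE = 47.58 − (35.25) = 12.33 mV

12 mV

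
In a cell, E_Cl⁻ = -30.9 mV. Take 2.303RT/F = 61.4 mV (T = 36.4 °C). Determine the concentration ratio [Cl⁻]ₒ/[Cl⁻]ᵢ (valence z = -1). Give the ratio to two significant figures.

log₁₀([out]/[in]) = E·z/(61.4) = -30.9 × -1 / 61.4 = 0.5033
[out]/[in] = 10^(0.5033) = 3.186

3.2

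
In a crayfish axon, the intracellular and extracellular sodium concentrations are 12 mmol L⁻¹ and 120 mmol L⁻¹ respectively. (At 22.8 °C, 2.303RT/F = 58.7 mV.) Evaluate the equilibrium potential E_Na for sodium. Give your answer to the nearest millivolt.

59 mV

E = (58.7/z) · log₁₀([Na⁺]_out/[Na⁺]_in) with z = +1.
= (58.7/1) · log₁₀(120/12) = 58.70 · log₁₀(10)
= 58.70 · (1.0000) = 58.70 mV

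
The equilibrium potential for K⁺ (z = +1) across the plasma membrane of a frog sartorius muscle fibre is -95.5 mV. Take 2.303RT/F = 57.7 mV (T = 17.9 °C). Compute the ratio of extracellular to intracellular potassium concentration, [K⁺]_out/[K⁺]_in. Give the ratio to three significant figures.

0.0221

log₁₀([out]/[in]) = E·z/(57.7) = -95.5 × 1 / 57.7 = -1.6551
[out]/[in] = 10^(-1.6551) = 0.02213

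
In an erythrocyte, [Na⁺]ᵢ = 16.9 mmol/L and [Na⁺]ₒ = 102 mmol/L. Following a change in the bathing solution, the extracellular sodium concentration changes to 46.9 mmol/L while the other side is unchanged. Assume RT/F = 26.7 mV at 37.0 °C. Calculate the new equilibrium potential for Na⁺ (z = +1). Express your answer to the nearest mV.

27 mV

After the shift: [Na⁺]_out = 46.9, [Na⁺]_in = 16.9 mmol/L.
E_new = (26.7/1)·ln(46.9/16.9) = 26.70 · (1.0207) = 27.25 mV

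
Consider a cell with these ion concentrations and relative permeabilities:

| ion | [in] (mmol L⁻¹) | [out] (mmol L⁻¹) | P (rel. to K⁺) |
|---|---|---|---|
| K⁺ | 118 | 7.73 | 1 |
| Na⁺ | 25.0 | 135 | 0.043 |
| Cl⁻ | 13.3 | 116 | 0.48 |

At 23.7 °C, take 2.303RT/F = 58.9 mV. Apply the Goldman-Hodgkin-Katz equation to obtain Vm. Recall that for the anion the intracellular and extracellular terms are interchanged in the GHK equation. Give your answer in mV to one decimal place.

Vm = 58.9 · log₁₀[(Σ P·[cation]ₒ + Σ P·[anion]ᵢ) / (Σ P·[cation]ᵢ + Σ P·[anion]ₒ)]
Numerator = 1×7.73 + 0.043×135 + 0.48×13.3 = 19.92
Denominator = 1×118 + 0.043×25.0 + 0.48×116 = 174.8
Vm = 58.9 · log₁₀(0.11398) = 58.9 × (-0.9432) = -55.55 mV

-55.6 mV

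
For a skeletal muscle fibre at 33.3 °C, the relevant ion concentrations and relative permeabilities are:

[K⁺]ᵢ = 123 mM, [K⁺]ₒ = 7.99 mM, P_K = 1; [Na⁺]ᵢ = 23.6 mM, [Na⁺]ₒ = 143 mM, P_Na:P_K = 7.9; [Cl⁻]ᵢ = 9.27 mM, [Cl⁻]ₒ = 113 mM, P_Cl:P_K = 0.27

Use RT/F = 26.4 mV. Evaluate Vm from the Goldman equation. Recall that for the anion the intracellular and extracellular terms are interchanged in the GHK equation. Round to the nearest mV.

32 mV

Vm = 26.4 · ln[(Σ P·[cation]ₒ + Σ P·[anion]ᵢ) / (Σ P·[cation]ᵢ + Σ P·[anion]ₒ)]
Numerator = 1×7.99 + 7.9×143 + 0.27×9.27 = 1140
Denominator = 1×123 + 7.9×23.6 + 0.27×113 = 340
Vm = 26.4 · ln(3.354) = 26.4 × (1.2102) = 31.95 mV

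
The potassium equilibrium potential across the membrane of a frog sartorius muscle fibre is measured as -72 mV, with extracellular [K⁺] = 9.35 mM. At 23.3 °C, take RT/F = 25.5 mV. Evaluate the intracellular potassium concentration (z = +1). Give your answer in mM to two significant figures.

Nernst: E = (25.5/1) · ln([out]/[in]), so ln([out]/[in]) = -72.0 × 1 / 25.5 = -2.8235.
[out]/[in] = e^(-2.8235) = 0.0594.
[in] = 9.35 / 0.0594 = 157.4 mM.

160 mM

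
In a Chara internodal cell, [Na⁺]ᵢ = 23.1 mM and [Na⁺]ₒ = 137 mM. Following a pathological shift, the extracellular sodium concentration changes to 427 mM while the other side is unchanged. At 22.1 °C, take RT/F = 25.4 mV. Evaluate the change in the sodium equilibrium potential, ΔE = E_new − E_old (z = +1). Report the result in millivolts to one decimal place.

E_old = (25.4/1)·ln(137/23.1) = 45.22 mV
E_new = (25.4/1)·ln(427/23.1) = 74.09 mV
ΔE = 74.09 − (45.22) = 28.87 mV

28.9 mV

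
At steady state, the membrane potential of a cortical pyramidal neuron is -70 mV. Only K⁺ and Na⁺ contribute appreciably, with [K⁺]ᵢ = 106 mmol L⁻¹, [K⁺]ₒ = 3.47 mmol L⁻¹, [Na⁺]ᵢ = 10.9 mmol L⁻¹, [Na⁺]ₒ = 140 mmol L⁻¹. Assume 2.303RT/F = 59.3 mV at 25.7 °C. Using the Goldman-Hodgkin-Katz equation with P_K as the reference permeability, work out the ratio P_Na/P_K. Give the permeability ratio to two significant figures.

0.025

Let α = P_Na/P_K. GHK: Vm = 59.3·log₁₀[(Kₒ + α·Naₒ)/(Kᵢ + α·Naᵢ)].
10^(Vm/59.3) = 10^(-70.0/59.3) = 0.066003
So 0.066003·(Kᵢ + α·Naᵢ) = Kₒ + α·Naₒ → α = (0.066003·106.0 − 3.47) / (140.0 − 0.066003·10.9)
α = (6.996 − 3.47) / (140.0 − 0.7194) = 3.526/139.3 = 0.02532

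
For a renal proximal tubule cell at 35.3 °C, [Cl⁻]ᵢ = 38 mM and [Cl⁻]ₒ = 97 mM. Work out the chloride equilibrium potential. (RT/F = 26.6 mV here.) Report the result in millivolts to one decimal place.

-24.9 mV

E = (26.6/z) · ln([Cl⁻]_out/[Cl⁻]_in) with z = -1.
For an anion, dividing by z = -1 reverses the sign.
= (26.6/-1) · ln(97/38) = -26.60 · ln(2.553)
= -26.60 · (0.9371) = -24.93 mV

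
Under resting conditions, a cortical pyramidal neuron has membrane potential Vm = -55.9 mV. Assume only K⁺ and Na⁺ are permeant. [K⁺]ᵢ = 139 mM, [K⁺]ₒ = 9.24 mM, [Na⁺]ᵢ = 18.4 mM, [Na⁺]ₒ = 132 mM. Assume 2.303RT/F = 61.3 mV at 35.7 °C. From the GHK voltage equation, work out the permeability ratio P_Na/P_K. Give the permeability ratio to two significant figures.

0.060

Let α = P_Na/P_K. GHK: Vm = 61.3·log₁₀[(Kₒ + α·Naₒ)/(Kᵢ + α·Naᵢ)].
10^(Vm/61.3) = 10^(-55.9/61.3) = 0.12249
So 0.12249·(Kᵢ + α·Naᵢ) = Kₒ + α·Naₒ → α = (0.12249·139.0 − 9.24) / (132.0 − 0.12249·18.4)
α = (17.03 − 9.24) / (132.0 − 2.254) = 7.786/129.7 = 0.06001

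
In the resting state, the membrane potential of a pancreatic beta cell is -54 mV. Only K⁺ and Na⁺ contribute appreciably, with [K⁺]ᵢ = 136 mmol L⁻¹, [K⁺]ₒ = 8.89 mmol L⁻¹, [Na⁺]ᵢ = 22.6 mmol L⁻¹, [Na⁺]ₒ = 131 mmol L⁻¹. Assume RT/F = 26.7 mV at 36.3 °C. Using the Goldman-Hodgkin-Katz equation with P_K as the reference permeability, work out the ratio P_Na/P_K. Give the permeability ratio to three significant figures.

Let α = P_Na/P_K. GHK: Vm = 26.7·ln[(Kₒ + α·Naₒ)/(Kᵢ + α·Naᵢ)].
e^(Vm/26.7) = e^(-54.0/26.7) = 0.13233
So 0.13233·(Kᵢ + α·Naᵢ) = Kₒ + α·Naₒ → α = (0.13233·136.0 − 8.89) / (131.0 − 0.13233·22.6)
α = (18 − 8.89) / (131.0 − 2.991) = 9.107/128 = 0.07114

0.0711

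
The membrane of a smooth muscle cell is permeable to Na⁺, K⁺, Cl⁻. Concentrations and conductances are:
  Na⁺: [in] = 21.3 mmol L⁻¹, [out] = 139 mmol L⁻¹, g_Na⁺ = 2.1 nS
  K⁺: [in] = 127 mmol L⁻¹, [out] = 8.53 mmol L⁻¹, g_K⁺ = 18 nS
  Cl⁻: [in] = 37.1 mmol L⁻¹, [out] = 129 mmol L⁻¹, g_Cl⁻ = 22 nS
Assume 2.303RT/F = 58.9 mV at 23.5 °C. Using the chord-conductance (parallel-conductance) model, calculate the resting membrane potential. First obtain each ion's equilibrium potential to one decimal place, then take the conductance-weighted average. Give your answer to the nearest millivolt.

E_Na⁺ = (58.9/1)·log₁₀(139/21.3) = 48.0 mV
E_K⁺ = (58.9/1)·log₁₀(8.53/127) = -69.1 mV
E_Cl⁻ = (58.9/-1)·log₁₀(129/37.1) = -31.9 mV
Vm = (Σ gᵢEᵢ)/(Σ gᵢ) = (2.1·48.0 + 18·-69.1 + 22·-31.9) / (2.1 + 18 + 22)
= -1844.80 / 42.1 = -43.82 mV

-44 mV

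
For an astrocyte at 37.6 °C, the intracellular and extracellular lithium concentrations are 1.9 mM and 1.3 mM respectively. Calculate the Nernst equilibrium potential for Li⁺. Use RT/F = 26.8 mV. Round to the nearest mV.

-10 mV

E = (26.8/z) · ln([Li⁺]_out/[Li⁺]_in) with z = +1.
= (26.8/1) · ln(1.3/1.9) = 26.80 · ln(0.6842)
= 26.80 · (-0.3795) = -10.17 mV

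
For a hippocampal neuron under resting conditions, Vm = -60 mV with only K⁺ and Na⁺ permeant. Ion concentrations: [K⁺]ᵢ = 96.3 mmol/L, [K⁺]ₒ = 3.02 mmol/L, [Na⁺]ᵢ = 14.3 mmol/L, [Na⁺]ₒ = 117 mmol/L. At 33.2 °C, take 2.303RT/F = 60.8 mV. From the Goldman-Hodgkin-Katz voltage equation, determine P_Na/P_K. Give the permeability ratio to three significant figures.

0.0598

Let α = P_Na/P_K. GHK: Vm = 60.8·log₁₀[(Kₒ + α·Naₒ)/(Kᵢ + α·Naᵢ)].
10^(Vm/60.8) = 10^(-60.0/60.8) = 0.10308
So 0.10308·(Kᵢ + α·Naᵢ) = Kₒ + α·Naₒ → α = (0.10308·96.3 − 3.02) / (117.0 − 0.10308·14.3)
α = (9.926 − 3.02) / (117.0 − 1.474) = 6.906/115.5 = 0.05978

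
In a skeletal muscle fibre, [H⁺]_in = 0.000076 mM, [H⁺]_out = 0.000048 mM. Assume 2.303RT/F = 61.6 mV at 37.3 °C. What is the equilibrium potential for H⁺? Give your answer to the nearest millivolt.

E = (61.6/z) · log₁₀([H⁺]_out/[H⁺]_in) with z = +1.
= (61.6/1) · log₁₀(0.000048/0.000076) = 61.60 · log₁₀(0.6316)
= 61.60 · (-0.1996) = -12.29 mV

-12 mV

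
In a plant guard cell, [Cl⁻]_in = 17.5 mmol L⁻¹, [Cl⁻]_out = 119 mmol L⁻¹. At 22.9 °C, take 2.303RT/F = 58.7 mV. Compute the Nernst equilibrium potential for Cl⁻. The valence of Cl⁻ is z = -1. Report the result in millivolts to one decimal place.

-48.9 mV

E = (58.7/z) · log₁₀([Cl⁻]_out/[Cl⁻]_in) with z = -1.
For an anion, dividing by z = -1 reverses the sign.
= (58.7/-1) · log₁₀(119/17.5) = -58.70 · log₁₀(6.8)
= -58.70 · (0.8325) = -48.87 mV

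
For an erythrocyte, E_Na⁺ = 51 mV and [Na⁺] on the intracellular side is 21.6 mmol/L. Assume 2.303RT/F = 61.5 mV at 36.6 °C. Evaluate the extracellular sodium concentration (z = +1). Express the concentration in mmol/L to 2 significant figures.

Nernst: E = (61.5/1) · log₁₀([out]/[in]), so log₁₀([out]/[in]) = 51.0 × 1 / 61.5 = 0.8293.
[out]/[in] = 10^(0.8293) = 6.749.
[out] = 6.749 × 21.6 = 145.8 mmol/L.

150 mmol/L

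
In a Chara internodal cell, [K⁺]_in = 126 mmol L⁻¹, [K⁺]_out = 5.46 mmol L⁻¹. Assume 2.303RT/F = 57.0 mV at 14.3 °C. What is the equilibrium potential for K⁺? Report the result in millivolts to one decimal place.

-77.7 mV

E = (57.0/z) · log₁₀([K⁺]_out/[K⁺]_in) with z = +1.
= (57.0/1) · log₁₀(5.46/126) = 57.00 · log₁₀(0.04333)
= 57.00 · (-1.3632) = -77.70 mV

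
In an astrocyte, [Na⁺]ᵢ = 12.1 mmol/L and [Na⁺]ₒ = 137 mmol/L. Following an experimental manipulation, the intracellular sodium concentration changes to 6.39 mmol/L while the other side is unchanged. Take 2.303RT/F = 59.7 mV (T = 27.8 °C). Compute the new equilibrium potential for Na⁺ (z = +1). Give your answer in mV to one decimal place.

79.5 mV

After the shift: [Na⁺]_out = 137, [Na⁺]_in = 6.39 mmol/L.
E_new = (59.7/1)·log₁₀(137/6.39) = 59.70 · (1.3312) = 79.47 mV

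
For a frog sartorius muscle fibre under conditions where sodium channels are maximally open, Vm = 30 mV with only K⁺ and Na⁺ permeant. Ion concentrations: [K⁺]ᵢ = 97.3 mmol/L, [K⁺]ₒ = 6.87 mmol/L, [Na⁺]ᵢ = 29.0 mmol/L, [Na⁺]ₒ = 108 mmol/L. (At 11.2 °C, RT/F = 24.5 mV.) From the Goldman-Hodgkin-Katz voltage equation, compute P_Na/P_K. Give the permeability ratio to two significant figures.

Let α = P_Na/P_K. GHK: Vm = 24.5·ln[(Kₒ + α·Naₒ)/(Kᵢ + α·Naᵢ)].
e^(Vm/24.5) = e^(30.0/24.5) = 3.4024
So 3.4024·(Kᵢ + α·Naᵢ) = Kₒ + α·Naₒ → α = (3.4024·97.3 − 6.87) / (108.0 − 3.4024·29.0)
α = (331.1 − 6.87) / (108.0 − 98.67) = 324.2/9.33 = 34.75

35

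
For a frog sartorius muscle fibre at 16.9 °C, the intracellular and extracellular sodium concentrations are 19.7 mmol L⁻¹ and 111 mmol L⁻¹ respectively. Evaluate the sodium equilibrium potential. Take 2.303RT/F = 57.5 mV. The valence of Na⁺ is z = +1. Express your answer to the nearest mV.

43 mV

E = (57.5/z) · log₁₀([Na⁺]_out/[Na⁺]_in) with z = +1.
= (57.5/1) · log₁₀(111/19.7) = 57.50 · log₁₀(5.635)
= 57.50 · (0.7509) = 43.17 mV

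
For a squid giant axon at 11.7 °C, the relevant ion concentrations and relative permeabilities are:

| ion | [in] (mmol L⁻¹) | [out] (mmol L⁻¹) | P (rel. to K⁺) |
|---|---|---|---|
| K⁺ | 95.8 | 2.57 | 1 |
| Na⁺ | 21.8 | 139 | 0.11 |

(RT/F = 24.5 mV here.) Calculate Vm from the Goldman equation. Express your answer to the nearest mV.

-42 mV

Vm = 24.5 · ln[(Σ P·[cation]ₒ + Σ P·[anion]ᵢ) / (Σ P·[cation]ᵢ + Σ P·[anion]ₒ)]
Numerator = 1×2.57 + 0.11×139 = 17.86
Denominator = 1×95.8 + 0.11×21.8 = 98.2
Vm = 24.5 · ln(0.18188) = 24.5 × (-1.7044) = -41.76 mV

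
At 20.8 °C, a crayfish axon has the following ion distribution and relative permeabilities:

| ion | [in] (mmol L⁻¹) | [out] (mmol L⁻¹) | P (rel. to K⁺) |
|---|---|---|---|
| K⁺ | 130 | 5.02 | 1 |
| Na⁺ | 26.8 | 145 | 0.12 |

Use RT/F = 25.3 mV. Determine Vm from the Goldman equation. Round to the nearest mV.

-45 mV

Vm = 25.3 · ln[(Σ P·[cation]ₒ + Σ P·[anion]ᵢ) / (Σ P·[cation]ᵢ + Σ P·[anion]ₒ)]
Numerator = 1×5.02 + 0.12×145 = 22.42
Denominator = 1×130 + 0.12×26.8 = 133.2
Vm = 25.3 · ln(0.1683) = 25.3 × (-1.7820) = -45.09 mV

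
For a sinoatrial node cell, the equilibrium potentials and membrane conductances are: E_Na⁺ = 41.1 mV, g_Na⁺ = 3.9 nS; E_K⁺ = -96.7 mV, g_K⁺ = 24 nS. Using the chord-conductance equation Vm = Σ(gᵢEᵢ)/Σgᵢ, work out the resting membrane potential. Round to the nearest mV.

Σ gᵢEᵢ = 3.9·(41.1) + 24·(-96.7) = -2160.51
Σ gᵢ = 3.9 + 24 = 27.9
Vm = -2160.51 / 27.9 = -77.44 mV

-77 mV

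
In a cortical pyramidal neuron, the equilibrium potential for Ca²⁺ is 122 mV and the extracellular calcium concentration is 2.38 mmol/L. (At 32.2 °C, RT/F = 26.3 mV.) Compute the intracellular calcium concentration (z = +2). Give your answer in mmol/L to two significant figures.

Nernst: E = (26.3/2) · ln([out]/[in]), so ln([out]/[in]) = 122.0 × 2 / 26.3 = 9.2776.
[out]/[in] = e^(9.2776) = 1.07e+04.
[in] = 2.38 / 1.07e+04 = 0.0002225 mmol/L.

0.00022 mmol/L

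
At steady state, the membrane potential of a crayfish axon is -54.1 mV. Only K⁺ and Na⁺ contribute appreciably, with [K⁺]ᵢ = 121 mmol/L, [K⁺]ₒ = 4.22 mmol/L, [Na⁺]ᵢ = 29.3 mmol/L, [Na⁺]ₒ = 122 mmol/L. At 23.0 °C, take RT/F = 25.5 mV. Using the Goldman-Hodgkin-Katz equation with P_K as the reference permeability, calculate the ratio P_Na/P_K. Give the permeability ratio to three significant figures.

Let α = P_Na/P_K. GHK: Vm = 25.5·ln[(Kₒ + α·Naₒ)/(Kᵢ + α·Naᵢ)].
e^(Vm/25.5) = e^(-54.1/25.5) = 0.11984
So 0.11984·(Kᵢ + α·Naᵢ) = Kₒ + α·Naₒ → α = (0.11984·121.0 − 4.22) / (122.0 − 0.11984·29.3)
α = (14.5 − 4.22) / (122.0 − 3.511) = 10.28/118.5 = 0.08677

0.0868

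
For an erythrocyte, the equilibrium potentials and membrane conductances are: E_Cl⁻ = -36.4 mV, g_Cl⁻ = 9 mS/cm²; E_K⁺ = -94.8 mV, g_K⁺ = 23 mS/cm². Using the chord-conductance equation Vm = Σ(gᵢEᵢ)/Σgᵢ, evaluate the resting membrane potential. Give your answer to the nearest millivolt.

Σ gᵢEᵢ = 9·(-36.4) + 23·(-94.8) = -2508.00
Σ gᵢ = 9 + 23 = 32
Vm = -2508.00 / 32 = -78.38 mV

-78 mV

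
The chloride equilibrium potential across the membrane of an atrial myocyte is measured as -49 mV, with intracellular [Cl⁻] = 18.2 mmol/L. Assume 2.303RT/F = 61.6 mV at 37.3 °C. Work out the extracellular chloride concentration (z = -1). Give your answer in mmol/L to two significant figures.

Nernst: E = (61.6/-1) · log₁₀([out]/[in]), so log₁₀([out]/[in]) = -49.0 × -1 / 61.6 = 0.7955.
[out]/[in] = 10^(0.7955) = 6.244.
[out] = 6.244 × 18.2 = 113.6 mmol/L.

110 mmol/L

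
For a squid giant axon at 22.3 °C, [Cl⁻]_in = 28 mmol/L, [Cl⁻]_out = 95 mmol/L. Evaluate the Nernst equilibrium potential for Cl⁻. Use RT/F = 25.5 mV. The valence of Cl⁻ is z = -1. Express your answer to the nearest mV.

-31 mV

E = (25.5/z) · ln([Cl⁻]_out/[Cl⁻]_in) with z = -1.
For an anion, dividing by z = -1 reverses the sign.
= (25.5/-1) · ln(95/28) = -25.50 · ln(3.393)
= -25.50 · (1.2217) = -31.15 mV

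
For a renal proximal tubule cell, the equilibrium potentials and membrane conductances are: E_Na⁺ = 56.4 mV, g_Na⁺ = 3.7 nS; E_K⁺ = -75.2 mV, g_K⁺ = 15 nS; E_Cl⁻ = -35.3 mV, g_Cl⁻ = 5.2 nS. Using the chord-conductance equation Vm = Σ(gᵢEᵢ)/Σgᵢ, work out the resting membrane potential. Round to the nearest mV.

Σ gᵢEᵢ = 3.7·(56.4) + 15·(-75.2) + 5.2·(-35.3) = -1102.88
Σ gᵢ = 3.7 + 15 + 5.2 = 23.9
Vm = -1102.88 / 23.9 = -46.15 mV

-46 mV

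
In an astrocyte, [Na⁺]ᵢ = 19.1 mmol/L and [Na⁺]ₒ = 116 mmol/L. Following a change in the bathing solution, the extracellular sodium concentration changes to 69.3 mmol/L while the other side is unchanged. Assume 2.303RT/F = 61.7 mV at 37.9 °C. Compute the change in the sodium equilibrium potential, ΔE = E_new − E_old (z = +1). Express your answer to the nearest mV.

-14 mV

E_old = (61.7/1)·log₁₀(116/19.1) = 48.34 mV
E_new = (61.7/1)·log₁₀(69.3/19.1) = 34.53 mV
ΔE = 34.53 − (48.34) = -13.80 mV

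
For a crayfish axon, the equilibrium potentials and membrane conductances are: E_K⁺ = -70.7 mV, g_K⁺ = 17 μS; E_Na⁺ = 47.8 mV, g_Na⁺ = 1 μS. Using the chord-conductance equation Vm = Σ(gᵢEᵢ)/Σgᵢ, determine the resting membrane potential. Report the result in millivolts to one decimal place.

-64.1 mV

Σ gᵢEᵢ = 17·(-70.7) + 1·(47.8) = -1154.10
Σ gᵢ = 17 + 1 = 18
Vm = -1154.10 / 18 = -64.12 mV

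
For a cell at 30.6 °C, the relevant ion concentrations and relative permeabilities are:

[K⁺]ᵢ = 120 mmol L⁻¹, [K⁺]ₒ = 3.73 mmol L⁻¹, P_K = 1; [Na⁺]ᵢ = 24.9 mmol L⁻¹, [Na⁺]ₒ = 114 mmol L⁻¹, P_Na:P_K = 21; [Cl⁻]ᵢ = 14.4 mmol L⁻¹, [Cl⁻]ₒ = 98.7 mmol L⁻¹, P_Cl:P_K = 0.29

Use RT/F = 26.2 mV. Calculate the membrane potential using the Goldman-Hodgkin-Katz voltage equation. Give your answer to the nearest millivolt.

Vm = 26.2 · ln[(Σ P·[cation]ₒ + Σ P·[anion]ᵢ) / (Σ P·[cation]ᵢ + Σ P·[anion]ₒ)]
Numerator = 1×3.73 + 21×114 + 0.29×14.4 = 2402
Denominator = 1×120 + 21×24.9 + 0.29×98.7 = 671.5
Vm = 26.2 · ln(3.5768) = 26.2 × (1.2745) = 33.39 mV

33 mV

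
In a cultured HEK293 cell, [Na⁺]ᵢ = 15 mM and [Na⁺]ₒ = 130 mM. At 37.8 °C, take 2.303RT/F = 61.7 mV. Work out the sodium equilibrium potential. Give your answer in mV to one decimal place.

57.9 mV

E = (61.7/z) · log₁₀([Na⁺]_out/[Na⁺]_in) with z = +1.
= (61.7/1) · log₁₀(130/15) = 61.70 · log₁₀(8.667)
= 61.70 · (0.9379) = 57.87 mV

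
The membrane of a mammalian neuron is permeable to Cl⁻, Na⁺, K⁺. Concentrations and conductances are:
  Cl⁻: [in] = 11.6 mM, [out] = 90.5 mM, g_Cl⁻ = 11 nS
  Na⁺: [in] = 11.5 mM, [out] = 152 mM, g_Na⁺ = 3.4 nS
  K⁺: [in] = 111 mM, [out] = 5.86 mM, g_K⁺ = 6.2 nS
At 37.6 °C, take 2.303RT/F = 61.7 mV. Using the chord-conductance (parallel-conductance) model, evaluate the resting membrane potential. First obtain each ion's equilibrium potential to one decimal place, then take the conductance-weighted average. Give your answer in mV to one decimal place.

E_Cl⁻ = (61.7/-1)·log₁₀(90.5/11.6) = -55.0 mV
E_Na⁺ = (61.7/1)·log₁₀(152/11.5) = 69.2 mV
E_K⁺ = (61.7/1)·log₁₀(5.86/111) = -78.8 mV
Vm = (Σ gᵢEᵢ)/(Σ gᵢ) = (11·-55.0 + 3.4·69.2 + 6.2·-78.8) / (11 + 3.4 + 6.2)
= -858.28 / 20.6 = -41.66 mV

-41.7 mV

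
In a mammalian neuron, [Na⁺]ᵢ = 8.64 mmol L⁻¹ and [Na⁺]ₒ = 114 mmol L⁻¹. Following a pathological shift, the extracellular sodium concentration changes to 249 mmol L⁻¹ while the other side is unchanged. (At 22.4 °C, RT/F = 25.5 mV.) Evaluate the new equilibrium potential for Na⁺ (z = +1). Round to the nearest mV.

After the shift: [Na⁺]_out = 249, [Na⁺]_in = 8.64 mmol L⁻¹.
E_new = (25.5/1)·ln(249/8.64) = 25.50 · (3.3611) = 85.71 mV

86 mV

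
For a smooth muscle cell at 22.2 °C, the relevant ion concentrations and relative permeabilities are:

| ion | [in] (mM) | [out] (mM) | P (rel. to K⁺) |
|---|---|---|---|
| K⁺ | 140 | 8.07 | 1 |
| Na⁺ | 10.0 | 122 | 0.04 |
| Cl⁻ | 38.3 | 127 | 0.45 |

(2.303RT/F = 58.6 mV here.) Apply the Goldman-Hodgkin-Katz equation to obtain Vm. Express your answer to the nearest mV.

-48 mV

Vm = 58.6 · log₁₀[(Σ P·[cation]ₒ + Σ P·[anion]ᵢ) / (Σ P·[cation]ᵢ + Σ P·[anion]ₒ)]
Numerator = 1×8.07 + 0.04×122 + 0.45×38.3 = 30.18
Denominator = 1×140 + 0.04×10.0 + 0.45×127 = 197.6
Vm = 58.6 · log₁₀(0.1528) = 58.6 × (-0.8159) = -47.81 mV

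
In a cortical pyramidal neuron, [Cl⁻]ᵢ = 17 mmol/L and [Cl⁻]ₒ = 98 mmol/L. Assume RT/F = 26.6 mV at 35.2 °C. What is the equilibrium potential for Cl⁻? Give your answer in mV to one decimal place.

-46.6 mV

E = (26.6/z) · ln([Cl⁻]_out/[Cl⁻]_in) with z = -1.
For an anion, dividing by z = -1 reverses the sign.
= (26.6/-1) · ln(98/17) = -26.60 · ln(5.765)
= -26.60 · (1.7518) = -46.60 mV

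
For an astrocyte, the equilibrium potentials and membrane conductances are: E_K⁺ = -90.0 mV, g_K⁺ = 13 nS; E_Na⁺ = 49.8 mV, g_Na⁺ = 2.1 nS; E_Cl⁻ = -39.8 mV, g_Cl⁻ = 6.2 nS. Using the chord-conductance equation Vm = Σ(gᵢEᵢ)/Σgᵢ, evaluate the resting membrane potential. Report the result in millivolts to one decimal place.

Σ gᵢEᵢ = 13·(-90.0) + 2.1·(49.8) + 6.2·(-39.8) = -1312.18
Σ gᵢ = 13 + 2.1 + 6.2 = 21.3
Vm = -1312.18 / 21.3 = -61.60 mV

-61.6 mV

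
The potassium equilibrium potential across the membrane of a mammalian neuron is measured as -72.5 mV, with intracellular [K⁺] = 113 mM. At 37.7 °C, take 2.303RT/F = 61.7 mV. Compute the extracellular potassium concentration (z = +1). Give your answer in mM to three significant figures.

Nernst: E = (61.7/1) · log₁₀([out]/[in]), so log₁₀([out]/[in]) = -72.5 × 1 / 61.7 = -1.1750.
[out]/[in] = 10^(-1.1750) = 0.06683.
[out] = 0.06683 × 113 = 7.552 mM.

7.55 mM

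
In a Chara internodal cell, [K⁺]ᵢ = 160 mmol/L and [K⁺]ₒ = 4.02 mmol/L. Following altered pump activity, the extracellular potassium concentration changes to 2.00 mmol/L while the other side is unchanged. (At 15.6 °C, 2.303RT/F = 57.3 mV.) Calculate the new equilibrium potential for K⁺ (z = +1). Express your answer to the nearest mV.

After the shift: [K⁺]_out = 2.00, [K⁺]_in = 160 mmol/L.
E_new = (57.3/1)·log₁₀(2.00/160) = 57.30 · (-1.9031) = -109.05 mV

-109 mV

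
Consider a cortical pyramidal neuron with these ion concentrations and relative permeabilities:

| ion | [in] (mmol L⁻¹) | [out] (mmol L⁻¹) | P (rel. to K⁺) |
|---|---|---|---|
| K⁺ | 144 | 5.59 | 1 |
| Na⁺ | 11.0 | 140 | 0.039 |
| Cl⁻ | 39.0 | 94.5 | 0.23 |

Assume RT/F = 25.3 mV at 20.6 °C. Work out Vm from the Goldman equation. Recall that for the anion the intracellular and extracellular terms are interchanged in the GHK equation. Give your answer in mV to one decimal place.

Vm = 25.3 · ln[(Σ P·[cation]ₒ + Σ P·[anion]ᵢ) / (Σ P·[cation]ᵢ + Σ P·[anion]ₒ)]
Numerator = 1×5.59 + 0.039×140 + 0.23×39.0 = 20.02
Denominator = 1×144 + 0.039×11.0 + 0.23×94.5 = 166.2
Vm = 25.3 · ln(0.12048) = 25.3 × (-2.1162) = -53.54 mV

-53.5 mV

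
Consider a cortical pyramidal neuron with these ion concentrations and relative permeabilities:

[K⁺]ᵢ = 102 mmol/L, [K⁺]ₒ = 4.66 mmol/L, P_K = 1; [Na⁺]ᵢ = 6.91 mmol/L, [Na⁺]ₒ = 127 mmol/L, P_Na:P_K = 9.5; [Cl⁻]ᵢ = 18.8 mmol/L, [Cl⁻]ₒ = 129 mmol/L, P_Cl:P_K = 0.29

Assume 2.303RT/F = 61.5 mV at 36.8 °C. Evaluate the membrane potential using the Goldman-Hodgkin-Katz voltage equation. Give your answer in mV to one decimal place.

Vm = 61.5 · log₁₀[(Σ P·[cation]ₒ + Σ P·[anion]ᵢ) / (Σ P·[cation]ᵢ + Σ P·[anion]ₒ)]
Numerator = 1×4.66 + 9.5×127 + 0.29×18.8 = 1217
Denominator = 1×102 + 9.5×6.91 + 0.29×129 = 205.1
Vm = 61.5 · log₁₀(5.9331) = 61.5 × (0.7733) = 47.56 mV

47.6 mV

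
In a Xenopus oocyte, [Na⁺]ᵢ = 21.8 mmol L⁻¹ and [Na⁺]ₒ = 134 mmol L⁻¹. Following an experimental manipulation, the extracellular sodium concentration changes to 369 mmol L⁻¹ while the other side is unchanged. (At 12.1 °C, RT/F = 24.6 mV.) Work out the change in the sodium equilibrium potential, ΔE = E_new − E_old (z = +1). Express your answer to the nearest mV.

25 mV

E_old = (24.6/1)·ln(134/21.8) = 44.67 mV
E_new = (24.6/1)·ln(369/21.8) = 69.59 mV
ΔE = 69.59 − (44.67) = 24.92 mV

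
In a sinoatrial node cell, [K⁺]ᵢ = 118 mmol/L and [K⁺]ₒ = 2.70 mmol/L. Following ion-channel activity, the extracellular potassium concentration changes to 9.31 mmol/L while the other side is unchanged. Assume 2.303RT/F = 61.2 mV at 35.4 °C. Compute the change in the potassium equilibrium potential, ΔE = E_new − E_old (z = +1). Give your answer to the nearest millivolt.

33 mV

E_old = (61.2/1)·log₁₀(2.70/118) = -100.40 mV
E_new = (61.2/1)·log₁₀(9.31/118) = -67.50 mV
ΔE = -67.50 − (-100.40) = 32.90 mV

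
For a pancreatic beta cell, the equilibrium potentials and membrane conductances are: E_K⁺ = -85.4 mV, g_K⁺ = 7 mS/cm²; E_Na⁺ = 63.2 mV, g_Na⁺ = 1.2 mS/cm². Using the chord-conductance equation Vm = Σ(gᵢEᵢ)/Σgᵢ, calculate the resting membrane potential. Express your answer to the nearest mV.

Σ gᵢEᵢ = 7·(-85.4) + 1.2·(63.2) = -521.96
Σ gᵢ = 7 + 1.2 = 8.2
Vm = -521.96 / 8.2 = -63.65 mV

-64 mV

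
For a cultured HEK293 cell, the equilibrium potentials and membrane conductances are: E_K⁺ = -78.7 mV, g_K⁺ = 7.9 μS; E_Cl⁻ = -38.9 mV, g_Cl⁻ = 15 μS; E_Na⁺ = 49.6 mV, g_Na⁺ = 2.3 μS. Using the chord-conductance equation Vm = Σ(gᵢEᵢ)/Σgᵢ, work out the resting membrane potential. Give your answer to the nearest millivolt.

-43 mV

Σ gᵢEᵢ = 7.9·(-78.7) + 15·(-38.9) + 2.3·(49.6) = -1091.15
Σ gᵢ = 7.9 + 15 + 2.3 = 25.2
Vm = -1091.15 / 25.2 = -43.30 mV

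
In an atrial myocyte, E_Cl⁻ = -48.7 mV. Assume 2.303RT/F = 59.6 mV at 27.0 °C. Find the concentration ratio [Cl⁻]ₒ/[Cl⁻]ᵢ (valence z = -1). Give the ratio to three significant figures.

log₁₀([out]/[in]) = E·z/(59.6) = -48.7 × -1 / 59.6 = 0.8171
[out]/[in] = 10^(0.8171) = 6.563

6.56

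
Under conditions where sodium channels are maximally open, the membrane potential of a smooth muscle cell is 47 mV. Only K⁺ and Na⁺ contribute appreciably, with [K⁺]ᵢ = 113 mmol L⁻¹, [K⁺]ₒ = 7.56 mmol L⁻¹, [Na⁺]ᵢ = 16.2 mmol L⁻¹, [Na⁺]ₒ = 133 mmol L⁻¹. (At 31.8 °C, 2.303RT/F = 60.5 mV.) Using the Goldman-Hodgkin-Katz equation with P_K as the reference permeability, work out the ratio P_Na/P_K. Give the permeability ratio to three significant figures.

Let α = P_Na/P_K. GHK: Vm = 60.5·log₁₀[(Kₒ + α·Naₒ)/(Kᵢ + α·Naᵢ)].
10^(Vm/60.5) = 10^(47.0/60.5) = 5.9822
So 5.9822·(Kᵢ + α·Naᵢ) = Kₒ + α·Naₒ → α = (5.9822·113.0 − 7.56) / (133.0 − 5.9822·16.2)
α = (676 − 7.56) / (133.0 − 96.91) = 668.4/36.09 = 18.52

18.5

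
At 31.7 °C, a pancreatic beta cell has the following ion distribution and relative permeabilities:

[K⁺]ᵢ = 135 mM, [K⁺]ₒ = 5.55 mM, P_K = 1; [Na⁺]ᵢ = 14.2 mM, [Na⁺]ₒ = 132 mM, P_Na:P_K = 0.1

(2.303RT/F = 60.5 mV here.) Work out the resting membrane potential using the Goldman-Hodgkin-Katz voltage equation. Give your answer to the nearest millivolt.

Vm = 60.5 · log₁₀[(Σ P·[cation]ₒ + Σ P·[anion]ᵢ) / (Σ P·[cation]ᵢ + Σ P·[anion]ₒ)]
Numerator = 1×5.55 + 0.1×132 = 18.75
Denominator = 1×135 + 0.1×14.2 = 136.4
Vm = 60.5 · log₁₀(0.13744) = 60.5 × (-0.8619) = -52.14 mV

-52 mV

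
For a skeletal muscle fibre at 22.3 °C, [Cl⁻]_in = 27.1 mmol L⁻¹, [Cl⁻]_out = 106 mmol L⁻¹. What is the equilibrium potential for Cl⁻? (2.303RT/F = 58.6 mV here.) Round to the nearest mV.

-35 mV

E = (58.6/z) · log₁₀([Cl⁻]_out/[Cl⁻]_in) with z = -1.
For an anion, dividing by z = -1 reverses the sign.
= (58.6/-1) · log₁₀(106/27.1) = -58.60 · log₁₀(3.911)
= -58.60 · (0.5923) = -34.71 mV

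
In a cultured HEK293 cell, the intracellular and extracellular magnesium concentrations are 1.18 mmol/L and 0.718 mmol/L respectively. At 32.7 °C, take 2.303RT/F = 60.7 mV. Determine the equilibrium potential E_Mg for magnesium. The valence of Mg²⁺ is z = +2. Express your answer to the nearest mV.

E = (60.7/z) · log₁₀([Mg²⁺]_out/[Mg²⁺]_in) with z = +2.
= (60.7/2) · log₁₀(0.718/1.18) = 30.35 · log₁₀(0.6085)
= 30.35 · (-0.2158) = -6.55 mV

-7 mV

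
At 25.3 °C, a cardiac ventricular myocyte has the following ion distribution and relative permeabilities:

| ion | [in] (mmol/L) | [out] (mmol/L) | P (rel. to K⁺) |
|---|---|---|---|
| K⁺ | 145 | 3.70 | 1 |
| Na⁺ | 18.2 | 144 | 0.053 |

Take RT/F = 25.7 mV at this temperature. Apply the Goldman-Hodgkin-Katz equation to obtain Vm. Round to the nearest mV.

-66 mV

Vm = 25.7 · ln[(Σ P·[cation]ₒ + Σ P·[anion]ᵢ) / (Σ P·[cation]ᵢ + Σ P·[anion]ₒ)]
Numerator = 1×3.70 + 0.053×144 = 11.33
Denominator = 1×145 + 0.053×18.2 = 146
Vm = 25.7 · ln(0.077635) = 25.7 × (-2.5557) = -65.68 mV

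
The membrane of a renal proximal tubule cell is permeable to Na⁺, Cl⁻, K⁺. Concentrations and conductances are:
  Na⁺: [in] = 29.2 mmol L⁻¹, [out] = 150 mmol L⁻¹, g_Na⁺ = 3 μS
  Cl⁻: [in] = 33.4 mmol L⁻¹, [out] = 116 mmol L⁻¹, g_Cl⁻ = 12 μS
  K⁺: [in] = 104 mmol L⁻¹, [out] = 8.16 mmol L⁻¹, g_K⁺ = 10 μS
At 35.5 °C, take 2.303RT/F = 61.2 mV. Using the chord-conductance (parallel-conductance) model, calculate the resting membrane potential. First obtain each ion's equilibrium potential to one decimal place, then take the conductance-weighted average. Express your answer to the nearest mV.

-38 mV

E_Na⁺ = (61.2/1)·log₁₀(150/29.2) = 43.5 mV
E_Cl⁻ = (61.2/-1)·log₁₀(116/33.4) = -33.1 mV
E_K⁺ = (61.2/1)·log₁₀(8.16/104) = -67.6 mV
Vm = (Σ gᵢEᵢ)/(Σ gᵢ) = (3·43.5 + 12·-33.1 + 10·-67.6) / (3 + 12 + 10)
= -942.70 / 25 = -37.71 mV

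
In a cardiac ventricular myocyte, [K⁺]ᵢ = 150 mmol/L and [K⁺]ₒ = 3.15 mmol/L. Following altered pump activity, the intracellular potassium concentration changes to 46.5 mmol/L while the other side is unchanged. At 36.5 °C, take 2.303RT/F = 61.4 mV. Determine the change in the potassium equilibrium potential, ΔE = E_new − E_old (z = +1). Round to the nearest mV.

E_old = (61.4/1)·log₁₀(3.15/150) = -103.02 mV
E_new = (61.4/1)·log₁₀(3.15/46.5) = -71.79 mV
ΔE = -71.79 − (-103.02) = 31.23 mV

31 mV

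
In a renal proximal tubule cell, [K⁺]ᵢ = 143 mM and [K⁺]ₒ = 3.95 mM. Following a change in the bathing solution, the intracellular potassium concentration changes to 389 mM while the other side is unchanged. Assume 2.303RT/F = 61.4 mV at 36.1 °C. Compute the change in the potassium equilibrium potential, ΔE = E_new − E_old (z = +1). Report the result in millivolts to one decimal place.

E_old = (61.4/1)·log₁₀(3.95/143) = -95.71 mV
E_new = (61.4/1)·log₁₀(3.95/389) = -122.39 mV
ΔE = -122.39 − (-95.71) = -26.69 mV

-26.7 mV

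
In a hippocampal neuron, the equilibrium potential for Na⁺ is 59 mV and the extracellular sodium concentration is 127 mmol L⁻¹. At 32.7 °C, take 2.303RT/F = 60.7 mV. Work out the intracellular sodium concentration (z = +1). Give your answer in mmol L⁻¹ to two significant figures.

Nernst: E = (60.7/1) · log₁₀([out]/[in]), so log₁₀([out]/[in]) = 59.0 × 1 / 60.7 = 0.9720.
[out]/[in] = 10^(0.9720) = 9.375.
[in] = 127 / 9.375 = 13.55 mmol L⁻¹.

14 mmol L⁻¹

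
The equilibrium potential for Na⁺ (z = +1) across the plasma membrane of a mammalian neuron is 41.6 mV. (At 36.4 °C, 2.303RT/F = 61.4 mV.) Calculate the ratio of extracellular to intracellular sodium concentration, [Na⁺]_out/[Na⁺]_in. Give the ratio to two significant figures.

log₁₀([out]/[in]) = E·z/(61.4) = 41.6 × 1 / 61.4 = 0.6775
[out]/[in] = 10^(0.6775) = 4.759

4.8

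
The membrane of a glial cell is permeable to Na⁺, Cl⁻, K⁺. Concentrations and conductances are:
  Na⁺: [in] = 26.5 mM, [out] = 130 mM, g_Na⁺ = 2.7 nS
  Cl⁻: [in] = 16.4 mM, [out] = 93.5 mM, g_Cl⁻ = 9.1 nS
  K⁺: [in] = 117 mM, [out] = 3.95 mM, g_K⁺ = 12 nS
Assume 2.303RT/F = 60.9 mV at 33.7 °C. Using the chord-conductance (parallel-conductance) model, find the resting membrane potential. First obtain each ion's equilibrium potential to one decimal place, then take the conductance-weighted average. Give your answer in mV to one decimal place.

-58.0 mV

E_Na⁺ = (60.9/1)·log₁₀(130/26.5) = 42.1 mV
E_Cl⁻ = (60.9/-1)·log₁₀(93.5/16.4) = -46.0 mV
E_K⁺ = (60.9/1)·log₁₀(3.95/117) = -89.6 mV
Vm = (Σ gᵢEᵢ)/(Σ gᵢ) = (2.7·42.1 + 9.1·-46.0 + 12·-89.6) / (2.7 + 9.1 + 12)
= -1380.13 / 23.8 = -57.99 mV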